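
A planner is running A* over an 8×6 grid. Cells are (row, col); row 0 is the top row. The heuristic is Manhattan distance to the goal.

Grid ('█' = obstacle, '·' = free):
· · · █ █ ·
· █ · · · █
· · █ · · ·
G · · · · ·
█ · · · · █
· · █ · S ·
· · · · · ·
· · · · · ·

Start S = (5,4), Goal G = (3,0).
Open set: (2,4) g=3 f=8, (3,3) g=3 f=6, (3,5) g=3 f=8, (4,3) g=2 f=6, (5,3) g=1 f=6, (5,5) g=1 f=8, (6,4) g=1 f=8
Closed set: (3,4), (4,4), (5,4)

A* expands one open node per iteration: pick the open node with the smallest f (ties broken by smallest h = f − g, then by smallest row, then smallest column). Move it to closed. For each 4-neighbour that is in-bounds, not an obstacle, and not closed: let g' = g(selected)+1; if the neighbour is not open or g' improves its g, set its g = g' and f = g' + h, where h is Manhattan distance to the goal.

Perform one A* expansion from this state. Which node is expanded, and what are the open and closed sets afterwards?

step 1: expand (3,3) (f=6, h=3) → closed; open now [(2,3) g=4 f=8, (2,4) g=3 f=8, (3,2) g=4 f=6, (3,5) g=3 f=8, (4,3) g=2 f=6, (5,3) g=1 f=6, (5,5) g=1 f=8, (6,4) g=1 f=8]

expanded=(3,3); open=[(2,3) g=4 f=8, (2,4) g=3 f=8, (3,2) g=4 f=6, (3,5) g=3 f=8, (4,3) g=2 f=6, (5,3) g=1 f=6, (5,5) g=1 f=8, (6,4) g=1 f=8]; closed=[(3,3), (3,4), (4,4), (5,4)]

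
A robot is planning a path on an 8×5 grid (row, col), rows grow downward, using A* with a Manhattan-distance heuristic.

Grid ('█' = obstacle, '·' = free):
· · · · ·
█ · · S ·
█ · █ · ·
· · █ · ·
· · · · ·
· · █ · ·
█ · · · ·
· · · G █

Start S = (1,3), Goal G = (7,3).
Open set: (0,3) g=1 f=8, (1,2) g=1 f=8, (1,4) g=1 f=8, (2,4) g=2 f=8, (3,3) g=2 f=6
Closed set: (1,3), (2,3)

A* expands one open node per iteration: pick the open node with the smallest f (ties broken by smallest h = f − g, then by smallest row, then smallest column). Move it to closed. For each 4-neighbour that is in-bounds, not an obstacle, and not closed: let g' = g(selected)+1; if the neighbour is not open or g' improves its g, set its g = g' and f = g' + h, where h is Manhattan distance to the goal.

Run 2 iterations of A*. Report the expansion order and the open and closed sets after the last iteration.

step 1: expand (3,3) (f=6, h=4) → closed; open now [(0,3) g=1 f=8, (1,2) g=1 f=8, (1,4) g=1 f=8, (2,4) g=2 f=8, (3,4) g=3 f=8, (4,3) g=3 f=6]
step 2: expand (4,3) (f=6, h=3) → closed; open now [(0,3) g=1 f=8, (1,2) g=1 f=8, (1,4) g=1 f=8, (2,4) g=2 f=8, (3,4) g=3 f=8, (4,2) g=4 f=8, (4,4) g=4 f=8, (5,3) g=4 f=6]

order=[(3,3) → (4,3)]; open=[(0,3) g=1 f=8, (1,2) g=1 f=8, (1,4) g=1 f=8, (2,4) g=2 f=8, (3,4) g=3 f=8, (4,2) g=4 f=8, (4,4) g=4 f=8, (5,3) g=4 f=6]; closed=[(1,3), (2,3), (3,3), (4,3)]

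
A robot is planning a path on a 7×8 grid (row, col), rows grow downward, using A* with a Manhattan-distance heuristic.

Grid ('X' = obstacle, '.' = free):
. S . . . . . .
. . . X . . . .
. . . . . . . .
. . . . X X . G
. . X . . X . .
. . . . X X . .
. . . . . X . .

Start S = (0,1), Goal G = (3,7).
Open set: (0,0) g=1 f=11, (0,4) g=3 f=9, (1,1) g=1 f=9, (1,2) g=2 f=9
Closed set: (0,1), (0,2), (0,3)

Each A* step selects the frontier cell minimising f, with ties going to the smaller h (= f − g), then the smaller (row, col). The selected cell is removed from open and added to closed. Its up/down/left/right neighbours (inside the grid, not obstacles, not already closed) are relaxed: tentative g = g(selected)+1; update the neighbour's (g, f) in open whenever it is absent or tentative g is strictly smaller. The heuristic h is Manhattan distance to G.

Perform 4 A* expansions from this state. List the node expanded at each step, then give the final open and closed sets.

step 1: expand (0,4) (f=9, h=6) → closed; open now [(0,0) g=1 f=11, (0,5) g=4 f=9, (1,1) g=1 f=9, (1,2) g=2 f=9, (1,4) g=4 f=9]
step 2: expand (0,5) (f=9, h=5) → closed; open now [(0,0) g=1 f=11, (0,6) g=5 f=9, (1,1) g=1 f=9, (1,2) g=2 f=9, (1,4) g=4 f=9, (1,5) g=5 f=9]
step 3: expand (0,6) (f=9, h=4) → closed; open now [(0,0) g=1 f=11, (0,7) g=6 f=9, (1,1) g=1 f=9, (1,2) g=2 f=9, (1,4) g=4 f=9, (1,5) g=5 f=9, (1,6) g=6 f=9]
step 4: expand (0,7) (f=9, h=3) → closed; open now [(0,0) g=1 f=11, (1,1) g=1 f=9, (1,2) g=2 f=9, (1,4) g=4 f=9, (1,5) g=5 f=9, (1,6) g=6 f=9, (1,7) g=7 f=9]

order=[(0,4) → (0,5) → (0,6) → (0,7)]; open=[(0,0) g=1 f=11, (1,1) g=1 f=9, (1,2) g=2 f=9, (1,4) g=4 f=9, (1,5) g=5 f=9, (1,6) g=6 f=9, (1,7) g=7 f=9]; closed=[(0,1), (0,2), (0,3), (0,4), (0,5), (0,6), (0,7)]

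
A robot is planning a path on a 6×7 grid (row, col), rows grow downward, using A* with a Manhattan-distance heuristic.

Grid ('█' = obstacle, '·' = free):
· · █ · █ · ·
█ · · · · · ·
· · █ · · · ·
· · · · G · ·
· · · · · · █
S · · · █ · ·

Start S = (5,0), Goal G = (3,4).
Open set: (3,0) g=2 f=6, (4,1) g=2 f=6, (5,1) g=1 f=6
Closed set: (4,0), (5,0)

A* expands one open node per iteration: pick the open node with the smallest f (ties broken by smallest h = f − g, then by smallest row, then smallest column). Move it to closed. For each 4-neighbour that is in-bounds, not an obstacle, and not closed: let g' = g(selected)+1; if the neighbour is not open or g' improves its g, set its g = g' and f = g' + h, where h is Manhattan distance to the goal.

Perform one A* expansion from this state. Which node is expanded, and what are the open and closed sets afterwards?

expanded=(3,0); open=[(2,0) g=3 f=8, (3,1) g=3 f=6, (4,1) g=2 f=6, (5,1) g=1 f=6]; closed=[(3,0), (4,0), (5,0)]

step 1: expand (3,0) (f=6, h=4) → closed; open now [(2,0) g=3 f=8, (3,1) g=3 f=6, (4,1) g=2 f=6, (5,1) g=1 f=6]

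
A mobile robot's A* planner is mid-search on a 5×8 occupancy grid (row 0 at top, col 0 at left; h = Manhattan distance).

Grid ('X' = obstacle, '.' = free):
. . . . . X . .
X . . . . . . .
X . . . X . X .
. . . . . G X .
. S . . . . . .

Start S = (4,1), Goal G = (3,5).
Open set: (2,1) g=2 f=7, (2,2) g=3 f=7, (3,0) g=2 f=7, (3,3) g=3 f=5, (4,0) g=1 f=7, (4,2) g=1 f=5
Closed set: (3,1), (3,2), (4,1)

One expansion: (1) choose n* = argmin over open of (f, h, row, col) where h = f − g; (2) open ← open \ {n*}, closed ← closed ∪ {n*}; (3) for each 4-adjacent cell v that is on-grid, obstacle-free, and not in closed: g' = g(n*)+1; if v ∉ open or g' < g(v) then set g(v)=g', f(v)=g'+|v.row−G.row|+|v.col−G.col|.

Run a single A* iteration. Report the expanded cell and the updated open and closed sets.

expanded=(3,3); open=[(2,1) g=2 f=7, (2,2) g=3 f=7, (2,3) g=4 f=7, (3,0) g=2 f=7, (3,4) g=4 f=5, (4,0) g=1 f=7, (4,2) g=1 f=5, (4,3) g=4 f=7]; closed=[(3,1), (3,2), (3,3), (4,1)]

step 1: expand (3,3) (f=5, h=2) → closed; open now [(2,1) g=2 f=7, (2,2) g=3 f=7, (2,3) g=4 f=7, (3,0) g=2 f=7, (3,4) g=4 f=5, (4,0) g=1 f=7, (4,2) g=1 f=5, (4,3) g=4 f=7]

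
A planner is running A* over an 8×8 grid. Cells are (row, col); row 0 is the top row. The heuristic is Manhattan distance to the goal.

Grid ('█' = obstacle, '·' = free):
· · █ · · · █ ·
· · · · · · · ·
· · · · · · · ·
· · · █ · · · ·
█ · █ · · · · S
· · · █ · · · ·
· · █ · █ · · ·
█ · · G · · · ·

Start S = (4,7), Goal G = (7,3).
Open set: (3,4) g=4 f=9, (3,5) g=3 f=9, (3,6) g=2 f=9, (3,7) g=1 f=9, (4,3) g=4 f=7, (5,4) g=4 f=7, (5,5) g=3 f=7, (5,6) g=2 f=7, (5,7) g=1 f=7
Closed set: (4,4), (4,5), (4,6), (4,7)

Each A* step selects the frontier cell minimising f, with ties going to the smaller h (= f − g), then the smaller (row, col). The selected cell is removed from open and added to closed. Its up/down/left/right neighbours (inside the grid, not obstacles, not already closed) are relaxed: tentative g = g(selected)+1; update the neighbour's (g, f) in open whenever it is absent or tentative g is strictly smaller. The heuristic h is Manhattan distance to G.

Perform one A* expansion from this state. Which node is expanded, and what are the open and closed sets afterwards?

step 1: expand (4,3) (f=7, h=3) → closed; open now [(3,4) g=4 f=9, (3,5) g=3 f=9, (3,6) g=2 f=9, (3,7) g=1 f=9, (5,4) g=4 f=7, (5,5) g=3 f=7, (5,6) g=2 f=7, (5,7) g=1 f=7]

expanded=(4,3); open=[(3,4) g=4 f=9, (3,5) g=3 f=9, (3,6) g=2 f=9, (3,7) g=1 f=9, (5,4) g=4 f=7, (5,5) g=3 f=7, (5,6) g=2 f=7, (5,7) g=1 f=7]; closed=[(4,3), (4,4), (4,5), (4,6), (4,7)]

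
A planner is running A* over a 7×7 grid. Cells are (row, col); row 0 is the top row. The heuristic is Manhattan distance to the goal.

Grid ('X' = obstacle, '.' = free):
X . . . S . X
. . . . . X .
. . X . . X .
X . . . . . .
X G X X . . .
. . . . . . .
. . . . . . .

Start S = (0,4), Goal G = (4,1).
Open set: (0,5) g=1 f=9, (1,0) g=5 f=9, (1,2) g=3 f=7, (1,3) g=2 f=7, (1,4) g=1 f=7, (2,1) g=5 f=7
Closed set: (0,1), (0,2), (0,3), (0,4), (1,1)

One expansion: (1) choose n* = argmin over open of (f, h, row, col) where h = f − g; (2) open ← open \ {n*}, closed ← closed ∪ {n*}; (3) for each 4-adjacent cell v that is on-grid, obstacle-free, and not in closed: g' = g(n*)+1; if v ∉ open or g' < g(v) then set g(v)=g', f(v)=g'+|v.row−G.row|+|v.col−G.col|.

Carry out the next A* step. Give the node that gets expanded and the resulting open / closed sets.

expanded=(2,1); open=[(0,5) g=1 f=9, (1,0) g=5 f=9, (1,2) g=3 f=7, (1,3) g=2 f=7, (1,4) g=1 f=7, (2,0) g=6 f=9, (3,1) g=6 f=7]; closed=[(0,1), (0,2), (0,3), (0,4), (1,1), (2,1)]

step 1: expand (2,1) (f=7, h=2) → closed; open now [(0,5) g=1 f=9, (1,0) g=5 f=9, (1,2) g=3 f=7, (1,3) g=2 f=7, (1,4) g=1 f=7, (2,0) g=6 f=9, (3,1) g=6 f=7]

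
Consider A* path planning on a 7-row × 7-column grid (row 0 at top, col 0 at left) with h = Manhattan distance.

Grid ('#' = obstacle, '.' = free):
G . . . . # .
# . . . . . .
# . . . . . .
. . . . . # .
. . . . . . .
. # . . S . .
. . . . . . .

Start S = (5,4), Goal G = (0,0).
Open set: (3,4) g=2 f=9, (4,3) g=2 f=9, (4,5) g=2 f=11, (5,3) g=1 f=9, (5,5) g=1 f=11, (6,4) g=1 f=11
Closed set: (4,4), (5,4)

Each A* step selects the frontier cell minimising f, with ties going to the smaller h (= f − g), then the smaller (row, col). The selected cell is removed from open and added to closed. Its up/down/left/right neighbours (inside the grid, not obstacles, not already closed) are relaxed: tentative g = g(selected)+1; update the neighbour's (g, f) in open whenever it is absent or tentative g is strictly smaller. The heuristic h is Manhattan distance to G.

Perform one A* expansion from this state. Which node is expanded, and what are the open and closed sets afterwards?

expanded=(3,4); open=[(2,4) g=3 f=9, (3,3) g=3 f=9, (4,3) g=2 f=9, (4,5) g=2 f=11, (5,3) g=1 f=9, (5,5) g=1 f=11, (6,4) g=1 f=11]; closed=[(3,4), (4,4), (5,4)]

step 1: expand (3,4) (f=9, h=7) → closed; open now [(2,4) g=3 f=9, (3,3) g=3 f=9, (4,3) g=2 f=9, (4,5) g=2 f=11, (5,3) g=1 f=9, (5,5) g=1 f=11, (6,4) g=1 f=11]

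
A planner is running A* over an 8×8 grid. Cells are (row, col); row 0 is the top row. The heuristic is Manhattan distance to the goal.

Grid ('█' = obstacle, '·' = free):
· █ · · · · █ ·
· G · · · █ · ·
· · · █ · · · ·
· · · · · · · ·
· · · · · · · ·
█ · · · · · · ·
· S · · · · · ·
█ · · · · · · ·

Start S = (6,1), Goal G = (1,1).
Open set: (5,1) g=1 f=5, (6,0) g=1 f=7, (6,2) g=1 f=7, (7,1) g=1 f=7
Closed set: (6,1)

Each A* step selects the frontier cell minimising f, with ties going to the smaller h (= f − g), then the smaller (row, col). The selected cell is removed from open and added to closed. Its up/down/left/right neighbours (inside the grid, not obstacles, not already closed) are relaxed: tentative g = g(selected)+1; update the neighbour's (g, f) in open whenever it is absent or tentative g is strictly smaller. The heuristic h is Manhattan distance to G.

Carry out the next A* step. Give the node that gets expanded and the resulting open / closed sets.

expanded=(5,1); open=[(4,1) g=2 f=5, (5,2) g=2 f=7, (6,0) g=1 f=7, (6,2) g=1 f=7, (7,1) g=1 f=7]; closed=[(5,1), (6,1)]

step 1: expand (5,1) (f=5, h=4) → closed; open now [(4,1) g=2 f=5, (5,2) g=2 f=7, (6,0) g=1 f=7, (6,2) g=1 f=7, (7,1) g=1 f=7]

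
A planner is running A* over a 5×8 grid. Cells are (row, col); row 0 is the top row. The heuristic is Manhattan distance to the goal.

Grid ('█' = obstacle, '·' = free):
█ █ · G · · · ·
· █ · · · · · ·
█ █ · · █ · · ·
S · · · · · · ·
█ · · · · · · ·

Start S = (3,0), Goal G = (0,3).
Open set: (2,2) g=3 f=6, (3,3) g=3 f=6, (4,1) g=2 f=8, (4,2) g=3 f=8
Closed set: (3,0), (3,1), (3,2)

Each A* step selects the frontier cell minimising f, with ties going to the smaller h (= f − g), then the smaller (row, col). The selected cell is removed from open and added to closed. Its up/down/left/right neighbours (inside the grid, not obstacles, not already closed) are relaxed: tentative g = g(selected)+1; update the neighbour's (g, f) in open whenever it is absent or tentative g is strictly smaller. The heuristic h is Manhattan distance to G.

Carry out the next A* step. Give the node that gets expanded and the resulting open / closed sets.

step 1: expand (2,2) (f=6, h=3) → closed; open now [(1,2) g=4 f=6, (2,3) g=4 f=6, (3,3) g=3 f=6, (4,1) g=2 f=8, (4,2) g=3 f=8]

expanded=(2,2); open=[(1,2) g=4 f=6, (2,3) g=4 f=6, (3,3) g=3 f=6, (4,1) g=2 f=8, (4,2) g=3 f=8]; closed=[(2,2), (3,0), (3,1), (3,2)]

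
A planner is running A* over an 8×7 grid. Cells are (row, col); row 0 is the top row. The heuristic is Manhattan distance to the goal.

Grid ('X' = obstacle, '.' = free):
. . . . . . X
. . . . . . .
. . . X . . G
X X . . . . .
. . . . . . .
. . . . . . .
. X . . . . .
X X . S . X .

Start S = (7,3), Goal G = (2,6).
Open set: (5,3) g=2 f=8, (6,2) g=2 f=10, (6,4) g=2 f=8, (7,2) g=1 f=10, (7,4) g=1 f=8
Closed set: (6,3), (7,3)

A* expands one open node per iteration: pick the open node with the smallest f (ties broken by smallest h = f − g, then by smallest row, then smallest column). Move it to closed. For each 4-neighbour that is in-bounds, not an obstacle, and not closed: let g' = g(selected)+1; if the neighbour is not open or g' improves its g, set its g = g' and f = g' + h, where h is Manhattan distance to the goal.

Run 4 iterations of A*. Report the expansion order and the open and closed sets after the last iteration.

step 1: expand (5,3) (f=8, h=6) → closed; open now [(4,3) g=3 f=8, (5,2) g=3 f=10, (5,4) g=3 f=8, (6,2) g=2 f=10, (6,4) g=2 f=8, (7,2) g=1 f=10, (7,4) g=1 f=8]
step 2: expand (4,3) (f=8, h=5) → closed; open now [(3,3) g=4 f=8, (4,2) g=4 f=10, (4,4) g=4 f=8, (5,2) g=3 f=10, (5,4) g=3 f=8, (6,2) g=2 f=10, (6,4) g=2 f=8, (7,2) g=1 f=10, (7,4) g=1 f=8]
step 3: expand (3,3) (f=8, h=4) → closed; open now [(3,2) g=5 f=10, (3,4) g=5 f=8, (4,2) g=4 f=10, (4,4) g=4 f=8, (5,2) g=3 f=10, (5,4) g=3 f=8, (6,2) g=2 f=10, (6,4) g=2 f=8, (7,2) g=1 f=10, (7,4) g=1 f=8]
step 4: expand (3,4) (f=8, h=3) → closed; open now [(2,4) g=6 f=8, (3,2) g=5 f=10, (3,5) g=6 f=8, (4,2) g=4 f=10, (4,4) g=4 f=8, (5,2) g=3 f=10, (5,4) g=3 f=8, (6,2) g=2 f=10, (6,4) g=2 f=8, (7,2) g=1 f=10, (7,4) g=1 f=8]

order=[(5,3) → (4,3) → (3,3) → (3,4)]; open=[(2,4) g=6 f=8, (3,2) g=5 f=10, (3,5) g=6 f=8, (4,2) g=4 f=10, (4,4) g=4 f=8, (5,2) g=3 f=10, (5,4) g=3 f=8, (6,2) g=2 f=10, (6,4) g=2 f=8, (7,2) g=1 f=10, (7,4) g=1 f=8]; closed=[(3,3), (3,4), (4,3), (5,3), (6,3), (7,3)]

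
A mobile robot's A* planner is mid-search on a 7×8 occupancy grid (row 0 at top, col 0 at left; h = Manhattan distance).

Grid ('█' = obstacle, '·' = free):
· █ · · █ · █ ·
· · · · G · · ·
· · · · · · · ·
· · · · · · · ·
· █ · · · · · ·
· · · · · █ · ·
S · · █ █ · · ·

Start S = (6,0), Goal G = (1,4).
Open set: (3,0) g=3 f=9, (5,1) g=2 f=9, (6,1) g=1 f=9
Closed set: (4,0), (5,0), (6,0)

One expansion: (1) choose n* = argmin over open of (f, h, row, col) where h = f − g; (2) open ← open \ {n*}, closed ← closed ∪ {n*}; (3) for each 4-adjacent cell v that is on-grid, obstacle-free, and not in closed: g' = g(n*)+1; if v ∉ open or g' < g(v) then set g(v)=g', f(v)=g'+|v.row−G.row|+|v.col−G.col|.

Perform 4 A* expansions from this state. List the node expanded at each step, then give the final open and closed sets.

order=[(3,0) → (2,0) → (1,0) → (1,1)]; open=[(0,0) g=6 f=11, (1,2) g=7 f=9, (2,1) g=5 f=9, (3,1) g=4 f=9, (5,1) g=2 f=9, (6,1) g=1 f=9]; closed=[(1,0), (1,1), (2,0), (3,0), (4,0), (5,0), (6,0)]

step 1: expand (3,0) (f=9, h=6) → closed; open now [(2,0) g=4 f=9, (3,1) g=4 f=9, (5,1) g=2 f=9, (6,1) g=1 f=9]
step 2: expand (2,0) (f=9, h=5) → closed; open now [(1,0) g=5 f=9, (2,1) g=5 f=9, (3,1) g=4 f=9, (5,1) g=2 f=9, (6,1) g=1 f=9]
step 3: expand (1,0) (f=9, h=4) → closed; open now [(0,0) g=6 f=11, (1,1) g=6 f=9, (2,1) g=5 f=9, (3,1) g=4 f=9, (5,1) g=2 f=9, (6,1) g=1 f=9]
step 4: expand (1,1) (f=9, h=3) → closed; open now [(0,0) g=6 f=11, (1,2) g=7 f=9, (2,1) g=5 f=9, (3,1) g=4 f=9, (5,1) g=2 f=9, (6,1) g=1 f=9]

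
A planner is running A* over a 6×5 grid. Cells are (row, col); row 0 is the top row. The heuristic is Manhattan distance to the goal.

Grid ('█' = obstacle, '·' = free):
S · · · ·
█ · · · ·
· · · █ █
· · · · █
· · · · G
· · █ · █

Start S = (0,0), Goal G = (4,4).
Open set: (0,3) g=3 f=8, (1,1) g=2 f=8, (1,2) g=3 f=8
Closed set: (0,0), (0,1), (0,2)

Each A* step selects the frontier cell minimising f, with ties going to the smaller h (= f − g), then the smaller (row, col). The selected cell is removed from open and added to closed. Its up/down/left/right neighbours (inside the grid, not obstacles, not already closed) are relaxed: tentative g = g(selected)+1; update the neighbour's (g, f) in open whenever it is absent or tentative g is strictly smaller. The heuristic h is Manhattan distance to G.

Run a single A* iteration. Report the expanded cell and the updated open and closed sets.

expanded=(0,3); open=[(0,4) g=4 f=8, (1,1) g=2 f=8, (1,2) g=3 f=8, (1,3) g=4 f=8]; closed=[(0,0), (0,1), (0,2), (0,3)]

step 1: expand (0,3) (f=8, h=5) → closed; open now [(0,4) g=4 f=8, (1,1) g=2 f=8, (1,2) g=3 f=8, (1,3) g=4 f=8]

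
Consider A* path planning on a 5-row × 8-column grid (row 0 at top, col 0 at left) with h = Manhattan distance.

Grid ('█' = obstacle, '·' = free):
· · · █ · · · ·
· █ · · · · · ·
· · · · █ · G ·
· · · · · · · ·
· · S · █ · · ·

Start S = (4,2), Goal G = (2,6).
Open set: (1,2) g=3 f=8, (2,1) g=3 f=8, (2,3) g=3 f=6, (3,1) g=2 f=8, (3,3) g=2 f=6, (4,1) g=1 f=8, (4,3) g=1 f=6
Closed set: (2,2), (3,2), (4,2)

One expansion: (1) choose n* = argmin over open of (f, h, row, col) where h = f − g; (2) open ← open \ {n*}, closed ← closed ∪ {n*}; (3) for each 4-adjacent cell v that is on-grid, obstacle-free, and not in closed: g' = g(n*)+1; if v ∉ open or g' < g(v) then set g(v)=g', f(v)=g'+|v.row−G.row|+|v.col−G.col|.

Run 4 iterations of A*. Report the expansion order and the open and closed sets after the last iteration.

step 1: expand (2,3) (f=6, h=3) → closed; open now [(1,2) g=3 f=8, (1,3) g=4 f=8, (2,1) g=3 f=8, (3,1) g=2 f=8, (3,3) g=2 f=6, (4,1) g=1 f=8, (4,3) g=1 f=6]
step 2: expand (3,3) (f=6, h=4) → closed; open now [(1,2) g=3 f=8, (1,3) g=4 f=8, (2,1) g=3 f=8, (3,1) g=2 f=8, (3,4) g=3 f=6, (4,1) g=1 f=8, (4,3) g=1 f=6]
step 3: expand (3,4) (f=6, h=3) → closed; open now [(1,2) g=3 f=8, (1,3) g=4 f=8, (2,1) g=3 f=8, (3,1) g=2 f=8, (3,5) g=4 f=6, (4,1) g=1 f=8, (4,3) g=1 f=6]
step 4: expand (3,5) (f=6, h=2) → closed; open now [(1,2) g=3 f=8, (1,3) g=4 f=8, (2,1) g=3 f=8, (2,5) g=5 f=6, (3,1) g=2 f=8, (3,6) g=5 f=6, (4,1) g=1 f=8, (4,3) g=1 f=6, (4,5) g=5 f=8]

order=[(2,3) → (3,3) → (3,4) → (3,5)]; open=[(1,2) g=3 f=8, (1,3) g=4 f=8, (2,1) g=3 f=8, (2,5) g=5 f=6, (3,1) g=2 f=8, (3,6) g=5 f=6, (4,1) g=1 f=8, (4,3) g=1 f=6, (4,5) g=5 f=8]; closed=[(2,2), (2,3), (3,2), (3,3), (3,4), (3,5), (4,2)]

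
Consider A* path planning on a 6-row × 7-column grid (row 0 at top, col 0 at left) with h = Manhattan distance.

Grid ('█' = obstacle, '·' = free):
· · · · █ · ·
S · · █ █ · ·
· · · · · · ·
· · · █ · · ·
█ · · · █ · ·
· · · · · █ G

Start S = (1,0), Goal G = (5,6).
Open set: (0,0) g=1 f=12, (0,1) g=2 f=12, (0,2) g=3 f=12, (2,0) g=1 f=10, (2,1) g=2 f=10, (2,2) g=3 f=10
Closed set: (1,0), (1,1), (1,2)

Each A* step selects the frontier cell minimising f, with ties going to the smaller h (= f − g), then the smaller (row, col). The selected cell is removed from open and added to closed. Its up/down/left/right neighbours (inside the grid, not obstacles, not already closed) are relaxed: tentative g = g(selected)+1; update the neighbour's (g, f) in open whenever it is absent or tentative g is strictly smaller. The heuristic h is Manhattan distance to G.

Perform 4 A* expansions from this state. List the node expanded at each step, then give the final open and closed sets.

step 1: expand (2,2) (f=10, h=7) → closed; open now [(0,0) g=1 f=12, (0,1) g=2 f=12, (0,2) g=3 f=12, (2,0) g=1 f=10, (2,1) g=2 f=10, (2,3) g=4 f=10, (3,2) g=4 f=10]
step 2: expand (2,3) (f=10, h=6) → closed; open now [(0,0) g=1 f=12, (0,1) g=2 f=12, (0,2) g=3 f=12, (2,0) g=1 f=10, (2,1) g=2 f=10, (2,4) g=5 f=10, (3,2) g=4 f=10]
step 3: expand (2,4) (f=10, h=5) → closed; open now [(0,0) g=1 f=12, (0,1) g=2 f=12, (0,2) g=3 f=12, (2,0) g=1 f=10, (2,1) g=2 f=10, (2,5) g=6 f=10, (3,2) g=4 f=10, (3,4) g=6 f=10]
step 4: expand (2,5) (f=10, h=4) → closed; open now [(0,0) g=1 f=12, (0,1) g=2 f=12, (0,2) g=3 f=12, (1,5) g=7 f=12, (2,0) g=1 f=10, (2,1) g=2 f=10, (2,6) g=7 f=10, (3,2) g=4 f=10, (3,4) g=6 f=10, (3,5) g=7 f=10]

order=[(2,2) → (2,3) → (2,4) → (2,5)]; open=[(0,0) g=1 f=12, (0,1) g=2 f=12, (0,2) g=3 f=12, (1,5) g=7 f=12, (2,0) g=1 f=10, (2,1) g=2 f=10, (2,6) g=7 f=10, (3,2) g=4 f=10, (3,4) g=6 f=10, (3,5) g=7 f=10]; closed=[(1,0), (1,1), (1,2), (2,2), (2,3), (2,4), (2,5)]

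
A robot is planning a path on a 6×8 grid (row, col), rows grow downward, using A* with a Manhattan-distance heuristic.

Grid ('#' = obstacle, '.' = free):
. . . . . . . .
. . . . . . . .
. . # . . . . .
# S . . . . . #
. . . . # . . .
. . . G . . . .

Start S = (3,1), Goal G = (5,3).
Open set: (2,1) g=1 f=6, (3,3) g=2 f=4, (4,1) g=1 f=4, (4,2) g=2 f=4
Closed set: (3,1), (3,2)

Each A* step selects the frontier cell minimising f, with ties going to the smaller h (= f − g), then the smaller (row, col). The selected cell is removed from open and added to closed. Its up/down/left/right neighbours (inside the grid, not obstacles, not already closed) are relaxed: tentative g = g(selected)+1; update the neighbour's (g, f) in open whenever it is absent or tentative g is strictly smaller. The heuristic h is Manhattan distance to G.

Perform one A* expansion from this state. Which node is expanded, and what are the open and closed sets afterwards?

expanded=(3,3); open=[(2,1) g=1 f=6, (2,3) g=3 f=6, (3,4) g=3 f=6, (4,1) g=1 f=4, (4,2) g=2 f=4, (4,3) g=3 f=4]; closed=[(3,1), (3,2), (3,3)]

step 1: expand (3,3) (f=4, h=2) → closed; open now [(2,1) g=1 f=6, (2,3) g=3 f=6, (3,4) g=3 f=6, (4,1) g=1 f=4, (4,2) g=2 f=4, (4,3) g=3 f=4]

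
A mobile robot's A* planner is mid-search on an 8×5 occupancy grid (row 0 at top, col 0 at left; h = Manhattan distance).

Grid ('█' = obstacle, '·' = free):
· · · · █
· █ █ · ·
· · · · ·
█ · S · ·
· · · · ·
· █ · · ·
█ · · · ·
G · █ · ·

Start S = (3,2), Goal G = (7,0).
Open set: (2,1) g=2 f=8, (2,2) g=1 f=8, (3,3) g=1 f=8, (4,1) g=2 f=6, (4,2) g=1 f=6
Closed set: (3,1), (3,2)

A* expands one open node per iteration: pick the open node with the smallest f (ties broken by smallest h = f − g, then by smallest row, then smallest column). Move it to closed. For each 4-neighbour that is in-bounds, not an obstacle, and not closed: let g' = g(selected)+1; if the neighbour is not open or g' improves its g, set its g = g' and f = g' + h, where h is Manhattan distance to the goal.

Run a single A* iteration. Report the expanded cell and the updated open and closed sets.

step 1: expand (4,1) (f=6, h=4) → closed; open now [(2,1) g=2 f=8, (2,2) g=1 f=8, (3,3) g=1 f=8, (4,0) g=3 f=6, (4,2) g=1 f=6]

expanded=(4,1); open=[(2,1) g=2 f=8, (2,2) g=1 f=8, (3,3) g=1 f=8, (4,0) g=3 f=6, (4,2) g=1 f=6]; closed=[(3,1), (3,2), (4,1)]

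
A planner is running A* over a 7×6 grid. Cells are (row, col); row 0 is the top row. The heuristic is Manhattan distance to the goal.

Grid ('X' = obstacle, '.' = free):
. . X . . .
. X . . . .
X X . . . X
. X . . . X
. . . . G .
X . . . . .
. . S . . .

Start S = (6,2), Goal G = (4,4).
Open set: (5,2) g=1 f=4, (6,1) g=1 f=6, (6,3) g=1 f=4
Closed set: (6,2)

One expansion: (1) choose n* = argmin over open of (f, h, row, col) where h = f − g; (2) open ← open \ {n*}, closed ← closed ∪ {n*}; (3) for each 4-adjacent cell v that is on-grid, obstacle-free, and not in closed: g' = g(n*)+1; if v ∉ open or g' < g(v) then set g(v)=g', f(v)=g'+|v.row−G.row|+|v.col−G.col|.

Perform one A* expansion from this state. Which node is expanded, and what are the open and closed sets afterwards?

step 1: expand (5,2) (f=4, h=3) → closed; open now [(4,2) g=2 f=4, (5,1) g=2 f=6, (5,3) g=2 f=4, (6,1) g=1 f=6, (6,3) g=1 f=4]

expanded=(5,2); open=[(4,2) g=2 f=4, (5,1) g=2 f=6, (5,3) g=2 f=4, (6,1) g=1 f=6, (6,3) g=1 f=4]; closed=[(5,2), (6,2)]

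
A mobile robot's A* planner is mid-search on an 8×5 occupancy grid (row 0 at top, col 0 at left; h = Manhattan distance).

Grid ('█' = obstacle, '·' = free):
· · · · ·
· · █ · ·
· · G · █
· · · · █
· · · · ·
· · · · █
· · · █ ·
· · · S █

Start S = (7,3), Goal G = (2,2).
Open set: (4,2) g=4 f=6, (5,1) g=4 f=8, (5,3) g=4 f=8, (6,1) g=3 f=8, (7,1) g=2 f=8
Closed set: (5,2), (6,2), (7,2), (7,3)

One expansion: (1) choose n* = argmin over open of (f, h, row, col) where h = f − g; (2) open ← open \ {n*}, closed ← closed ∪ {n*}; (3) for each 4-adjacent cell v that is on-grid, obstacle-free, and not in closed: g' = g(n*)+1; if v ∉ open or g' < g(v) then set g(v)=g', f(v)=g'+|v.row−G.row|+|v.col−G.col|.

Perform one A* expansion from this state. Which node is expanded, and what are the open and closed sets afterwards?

expanded=(4,2); open=[(3,2) g=5 f=6, (4,1) g=5 f=8, (4,3) g=5 f=8, (5,1) g=4 f=8, (5,3) g=4 f=8, (6,1) g=3 f=8, (7,1) g=2 f=8]; closed=[(4,2), (5,2), (6,2), (7,2), (7,3)]

step 1: expand (4,2) (f=6, h=2) → closed; open now [(3,2) g=5 f=6, (4,1) g=5 f=8, (4,3) g=5 f=8, (5,1) g=4 f=8, (5,3) g=4 f=8, (6,1) g=3 f=8, (7,1) g=2 f=8]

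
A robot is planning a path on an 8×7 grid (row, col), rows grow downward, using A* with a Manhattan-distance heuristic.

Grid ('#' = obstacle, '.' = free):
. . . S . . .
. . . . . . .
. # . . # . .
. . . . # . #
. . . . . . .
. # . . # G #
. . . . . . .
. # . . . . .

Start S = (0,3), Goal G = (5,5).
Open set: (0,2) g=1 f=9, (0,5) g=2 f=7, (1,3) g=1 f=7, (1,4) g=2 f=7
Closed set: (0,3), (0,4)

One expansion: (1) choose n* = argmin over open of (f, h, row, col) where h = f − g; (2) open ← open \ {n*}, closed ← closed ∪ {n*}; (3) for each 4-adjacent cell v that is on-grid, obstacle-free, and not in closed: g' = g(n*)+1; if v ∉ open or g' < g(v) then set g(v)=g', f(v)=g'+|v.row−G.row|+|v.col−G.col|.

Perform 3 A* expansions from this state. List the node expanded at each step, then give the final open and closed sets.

order=[(0,5) → (1,5) → (2,5)]; open=[(0,2) g=1 f=9, (0,6) g=3 f=9, (1,3) g=1 f=7, (1,4) g=2 f=7, (1,6) g=4 f=9, (2,6) g=5 f=9, (3,5) g=5 f=7]; closed=[(0,3), (0,4), (0,5), (1,5), (2,5)]

step 1: expand (0,5) (f=7, h=5) → closed; open now [(0,2) g=1 f=9, (0,6) g=3 f=9, (1,3) g=1 f=7, (1,4) g=2 f=7, (1,5) g=3 f=7]
step 2: expand (1,5) (f=7, h=4) → closed; open now [(0,2) g=1 f=9, (0,6) g=3 f=9, (1,3) g=1 f=7, (1,4) g=2 f=7, (1,6) g=4 f=9, (2,5) g=4 f=7]
step 3: expand (2,5) (f=7, h=3) → closed; open now [(0,2) g=1 f=9, (0,6) g=3 f=9, (1,3) g=1 f=7, (1,4) g=2 f=7, (1,6) g=4 f=9, (2,6) g=5 f=9, (3,5) g=5 f=7]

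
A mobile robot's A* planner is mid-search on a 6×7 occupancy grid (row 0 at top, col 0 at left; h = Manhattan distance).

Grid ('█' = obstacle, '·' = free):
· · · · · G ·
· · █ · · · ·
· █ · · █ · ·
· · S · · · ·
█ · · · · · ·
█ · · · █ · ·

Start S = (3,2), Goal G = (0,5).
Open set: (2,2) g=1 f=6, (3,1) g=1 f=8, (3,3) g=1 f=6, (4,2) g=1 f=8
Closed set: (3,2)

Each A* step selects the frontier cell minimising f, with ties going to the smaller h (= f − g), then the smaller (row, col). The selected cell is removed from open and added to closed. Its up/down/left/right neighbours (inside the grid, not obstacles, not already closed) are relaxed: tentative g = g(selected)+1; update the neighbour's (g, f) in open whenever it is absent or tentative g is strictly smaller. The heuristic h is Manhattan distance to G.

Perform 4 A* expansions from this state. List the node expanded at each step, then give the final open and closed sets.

order=[(2,2) → (2,3) → (1,3) → (0,3)]; open=[(0,2) g=5 f=8, (0,4) g=5 f=6, (1,4) g=4 f=6, (3,1) g=1 f=8, (3,3) g=1 f=6, (4,2) g=1 f=8]; closed=[(0,3), (1,3), (2,2), (2,3), (3,2)]

step 1: expand (2,2) (f=6, h=5) → closed; open now [(2,3) g=2 f=6, (3,1) g=1 f=8, (3,3) g=1 f=6, (4,2) g=1 f=8]
step 2: expand (2,3) (f=6, h=4) → closed; open now [(1,3) g=3 f=6, (3,1) g=1 f=8, (3,3) g=1 f=6, (4,2) g=1 f=8]
step 3: expand (1,3) (f=6, h=3) → closed; open now [(0,3) g=4 f=6, (1,4) g=4 f=6, (3,1) g=1 f=8, (3,3) g=1 f=6, (4,2) g=1 f=8]
step 4: expand (0,3) (f=6, h=2) → closed; open now [(0,2) g=5 f=8, (0,4) g=5 f=6, (1,4) g=4 f=6, (3,1) g=1 f=8, (3,3) g=1 f=6, (4,2) g=1 f=8]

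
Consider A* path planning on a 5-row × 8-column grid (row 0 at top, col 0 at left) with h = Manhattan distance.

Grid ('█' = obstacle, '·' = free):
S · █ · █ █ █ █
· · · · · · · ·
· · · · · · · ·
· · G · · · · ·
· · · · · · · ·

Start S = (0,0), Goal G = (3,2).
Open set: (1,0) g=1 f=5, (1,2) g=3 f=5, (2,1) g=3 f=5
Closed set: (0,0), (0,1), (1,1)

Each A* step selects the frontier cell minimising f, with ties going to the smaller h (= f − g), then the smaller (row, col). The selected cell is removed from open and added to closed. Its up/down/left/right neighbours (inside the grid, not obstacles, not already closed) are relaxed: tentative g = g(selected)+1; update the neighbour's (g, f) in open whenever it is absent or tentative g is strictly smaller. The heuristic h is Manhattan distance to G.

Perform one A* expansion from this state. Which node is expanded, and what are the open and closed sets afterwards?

step 1: expand (1,2) (f=5, h=2) → closed; open now [(1,0) g=1 f=5, (1,3) g=4 f=7, (2,1) g=3 f=5, (2,2) g=4 f=5]

expanded=(1,2); open=[(1,0) g=1 f=5, (1,3) g=4 f=7, (2,1) g=3 f=5, (2,2) g=4 f=5]; closed=[(0,0), (0,1), (1,1), (1,2)]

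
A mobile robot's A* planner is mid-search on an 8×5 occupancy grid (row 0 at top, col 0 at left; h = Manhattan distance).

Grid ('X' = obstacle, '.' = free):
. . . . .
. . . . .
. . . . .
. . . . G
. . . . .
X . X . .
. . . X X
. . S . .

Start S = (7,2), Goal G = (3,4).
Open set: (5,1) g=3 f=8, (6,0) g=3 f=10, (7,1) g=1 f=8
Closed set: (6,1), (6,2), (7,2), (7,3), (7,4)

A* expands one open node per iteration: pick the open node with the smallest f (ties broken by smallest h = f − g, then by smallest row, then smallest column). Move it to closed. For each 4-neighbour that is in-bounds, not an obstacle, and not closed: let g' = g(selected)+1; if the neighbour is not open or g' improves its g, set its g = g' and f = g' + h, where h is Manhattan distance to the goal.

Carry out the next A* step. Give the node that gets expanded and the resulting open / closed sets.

step 1: expand (5,1) (f=8, h=5) → closed; open now [(4,1) g=4 f=8, (6,0) g=3 f=10, (7,1) g=1 f=8]

expanded=(5,1); open=[(4,1) g=4 f=8, (6,0) g=3 f=10, (7,1) g=1 f=8]; closed=[(5,1), (6,1), (6,2), (7,2), (7,3), (7,4)]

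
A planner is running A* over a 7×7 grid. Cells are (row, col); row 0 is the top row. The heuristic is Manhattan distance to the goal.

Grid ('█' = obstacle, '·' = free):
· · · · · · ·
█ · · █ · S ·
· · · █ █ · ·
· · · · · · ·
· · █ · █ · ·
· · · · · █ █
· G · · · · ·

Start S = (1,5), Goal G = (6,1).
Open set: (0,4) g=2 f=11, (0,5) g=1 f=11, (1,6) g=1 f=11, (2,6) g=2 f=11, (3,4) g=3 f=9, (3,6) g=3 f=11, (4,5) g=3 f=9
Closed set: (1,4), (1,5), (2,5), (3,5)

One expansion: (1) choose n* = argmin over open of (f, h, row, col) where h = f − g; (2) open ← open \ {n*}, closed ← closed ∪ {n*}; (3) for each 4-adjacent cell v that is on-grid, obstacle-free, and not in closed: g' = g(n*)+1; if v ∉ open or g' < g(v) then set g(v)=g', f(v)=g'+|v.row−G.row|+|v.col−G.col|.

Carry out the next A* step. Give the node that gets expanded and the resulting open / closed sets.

step 1: expand (3,4) (f=9, h=6) → closed; open now [(0,4) g=2 f=11, (0,5) g=1 f=11, (1,6) g=1 f=11, (2,6) g=2 f=11, (3,3) g=4 f=9, (3,6) g=3 f=11, (4,5) g=3 f=9]

expanded=(3,4); open=[(0,4) g=2 f=11, (0,5) g=1 f=11, (1,6) g=1 f=11, (2,6) g=2 f=11, (3,3) g=4 f=9, (3,6) g=3 f=11, (4,5) g=3 f=9]; closed=[(1,4), (1,5), (2,5), (3,4), (3,5)]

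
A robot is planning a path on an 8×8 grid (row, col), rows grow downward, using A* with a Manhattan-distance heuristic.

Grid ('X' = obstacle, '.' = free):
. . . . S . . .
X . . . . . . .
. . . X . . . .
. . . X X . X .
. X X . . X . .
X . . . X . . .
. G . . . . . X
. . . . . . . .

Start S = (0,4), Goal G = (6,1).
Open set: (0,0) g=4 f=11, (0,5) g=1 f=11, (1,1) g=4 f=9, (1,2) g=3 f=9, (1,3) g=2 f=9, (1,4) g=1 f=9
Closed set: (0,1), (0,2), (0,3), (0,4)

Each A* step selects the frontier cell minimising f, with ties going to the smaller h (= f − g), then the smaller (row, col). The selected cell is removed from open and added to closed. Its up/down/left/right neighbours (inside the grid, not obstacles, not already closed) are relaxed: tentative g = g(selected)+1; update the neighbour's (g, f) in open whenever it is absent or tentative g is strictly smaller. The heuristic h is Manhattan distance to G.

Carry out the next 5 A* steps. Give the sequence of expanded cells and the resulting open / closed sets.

order=[(1,1) → (2,1) → (3,1) → (1,2) → (2,2)]; open=[(0,0) g=4 f=11, (0,5) g=1 f=11, (1,3) g=2 f=9, (1,4) g=1 f=9, (2,0) g=6 f=11, (3,0) g=7 f=11, (3,2) g=5 f=9]; closed=[(0,1), (0,2), (0,3), (0,4), (1,1), (1,2), (2,1), (2,2), (3,1)]

step 1: expand (1,1) (f=9, h=5) → closed; open now [(0,0) g=4 f=11, (0,5) g=1 f=11, (1,2) g=3 f=9, (1,3) g=2 f=9, (1,4) g=1 f=9, (2,1) g=5 f=9]
step 2: expand (2,1) (f=9, h=4) → closed; open now [(0,0) g=4 f=11, (0,5) g=1 f=11, (1,2) g=3 f=9, (1,3) g=2 f=9, (1,4) g=1 f=9, (2,0) g=6 f=11, (2,2) g=6 f=11, (3,1) g=6 f=9]
step 3: expand (3,1) (f=9, h=3) → closed; open now [(0,0) g=4 f=11, (0,5) g=1 f=11, (1,2) g=3 f=9, (1,3) g=2 f=9, (1,4) g=1 f=9, (2,0) g=6 f=11, (2,2) g=6 f=11, (3,0) g=7 f=11, (3,2) g=7 f=11]
step 4: expand (1,2) (f=9, h=6) → closed; open now [(0,0) g=4 f=11, (0,5) g=1 f=11, (1,3) g=2 f=9, (1,4) g=1 f=9, (2,0) g=6 f=11, (2,2) g=4 f=9, (3,0) g=7 f=11, (3,2) g=7 f=11]
step 5: expand (2,2) (f=9, h=5) → closed; open now [(0,0) g=4 f=11, (0,5) g=1 f=11, (1,3) g=2 f=9, (1,4) g=1 f=9, (2,0) g=6 f=11, (3,0) g=7 f=11, (3,2) g=5 f=9]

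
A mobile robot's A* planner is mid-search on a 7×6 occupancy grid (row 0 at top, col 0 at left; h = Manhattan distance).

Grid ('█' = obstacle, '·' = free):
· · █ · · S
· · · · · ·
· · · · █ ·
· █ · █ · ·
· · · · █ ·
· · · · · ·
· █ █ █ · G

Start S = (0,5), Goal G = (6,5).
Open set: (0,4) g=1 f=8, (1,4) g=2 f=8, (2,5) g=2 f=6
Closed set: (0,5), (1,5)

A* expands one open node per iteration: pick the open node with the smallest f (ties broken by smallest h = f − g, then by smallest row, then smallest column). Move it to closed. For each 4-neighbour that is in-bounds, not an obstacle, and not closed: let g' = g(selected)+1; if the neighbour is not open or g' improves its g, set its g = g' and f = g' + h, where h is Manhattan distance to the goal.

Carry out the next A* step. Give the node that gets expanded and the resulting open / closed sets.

expanded=(2,5); open=[(0,4) g=1 f=8, (1,4) g=2 f=8, (3,5) g=3 f=6]; closed=[(0,5), (1,5), (2,5)]

step 1: expand (2,5) (f=6, h=4) → closed; open now [(0,4) g=1 f=8, (1,4) g=2 f=8, (3,5) g=3 f=6]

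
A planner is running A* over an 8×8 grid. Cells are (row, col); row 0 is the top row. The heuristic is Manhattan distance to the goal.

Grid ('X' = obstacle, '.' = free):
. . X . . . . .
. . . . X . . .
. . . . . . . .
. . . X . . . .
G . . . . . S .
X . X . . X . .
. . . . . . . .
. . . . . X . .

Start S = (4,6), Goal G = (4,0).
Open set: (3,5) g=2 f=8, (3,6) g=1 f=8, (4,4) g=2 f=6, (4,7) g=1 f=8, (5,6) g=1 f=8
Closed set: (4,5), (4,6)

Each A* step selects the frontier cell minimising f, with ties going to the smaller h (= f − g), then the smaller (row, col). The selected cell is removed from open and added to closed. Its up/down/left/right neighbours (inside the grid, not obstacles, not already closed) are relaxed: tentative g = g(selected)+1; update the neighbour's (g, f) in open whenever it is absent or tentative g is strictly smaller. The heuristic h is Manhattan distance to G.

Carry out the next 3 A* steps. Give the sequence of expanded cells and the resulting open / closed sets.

step 1: expand (4,4) (f=6, h=4) → closed; open now [(3,4) g=3 f=8, (3,5) g=2 f=8, (3,6) g=1 f=8, (4,3) g=3 f=6, (4,7) g=1 f=8, (5,4) g=3 f=8, (5,6) g=1 f=8]
step 2: expand (4,3) (f=6, h=3) → closed; open now [(3,4) g=3 f=8, (3,5) g=2 f=8, (3,6) g=1 f=8, (4,2) g=4 f=6, (4,7) g=1 f=8, (5,3) g=4 f=8, (5,4) g=3 f=8, (5,6) g=1 f=8]
step 3: expand (4,2) (f=6, h=2) → closed; open now [(3,2) g=5 f=8, (3,4) g=3 f=8, (3,5) g=2 f=8, (3,6) g=1 f=8, (4,1) g=5 f=6, (4,7) g=1 f=8, (5,3) g=4 f=8, (5,4) g=3 f=8, (5,6) g=1 f=8]

order=[(4,4) → (4,3) → (4,2)]; open=[(3,2) g=5 f=8, (3,4) g=3 f=8, (3,5) g=2 f=8, (3,6) g=1 f=8, (4,1) g=5 f=6, (4,7) g=1 f=8, (5,3) g=4 f=8, (5,4) g=3 f=8, (5,6) g=1 f=8]; closed=[(4,2), (4,3), (4,4), (4,5), (4,6)]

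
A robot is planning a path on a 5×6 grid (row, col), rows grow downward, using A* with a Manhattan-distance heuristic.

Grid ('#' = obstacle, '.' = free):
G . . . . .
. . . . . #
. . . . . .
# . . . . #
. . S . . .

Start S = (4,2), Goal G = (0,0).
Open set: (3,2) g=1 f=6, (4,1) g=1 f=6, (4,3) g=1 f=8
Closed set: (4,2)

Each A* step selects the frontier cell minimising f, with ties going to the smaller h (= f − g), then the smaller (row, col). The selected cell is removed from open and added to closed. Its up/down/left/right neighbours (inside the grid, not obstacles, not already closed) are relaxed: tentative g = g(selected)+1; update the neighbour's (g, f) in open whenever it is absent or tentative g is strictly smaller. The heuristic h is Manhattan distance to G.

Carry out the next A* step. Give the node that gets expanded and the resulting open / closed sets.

step 1: expand (3,2) (f=6, h=5) → closed; open now [(2,2) g=2 f=6, (3,1) g=2 f=6, (3,3) g=2 f=8, (4,1) g=1 f=6, (4,3) g=1 f=8]

expanded=(3,2); open=[(2,2) g=2 f=6, (3,1) g=2 f=6, (3,3) g=2 f=8, (4,1) g=1 f=6, (4,3) g=1 f=8]; closed=[(3,2), (4,2)]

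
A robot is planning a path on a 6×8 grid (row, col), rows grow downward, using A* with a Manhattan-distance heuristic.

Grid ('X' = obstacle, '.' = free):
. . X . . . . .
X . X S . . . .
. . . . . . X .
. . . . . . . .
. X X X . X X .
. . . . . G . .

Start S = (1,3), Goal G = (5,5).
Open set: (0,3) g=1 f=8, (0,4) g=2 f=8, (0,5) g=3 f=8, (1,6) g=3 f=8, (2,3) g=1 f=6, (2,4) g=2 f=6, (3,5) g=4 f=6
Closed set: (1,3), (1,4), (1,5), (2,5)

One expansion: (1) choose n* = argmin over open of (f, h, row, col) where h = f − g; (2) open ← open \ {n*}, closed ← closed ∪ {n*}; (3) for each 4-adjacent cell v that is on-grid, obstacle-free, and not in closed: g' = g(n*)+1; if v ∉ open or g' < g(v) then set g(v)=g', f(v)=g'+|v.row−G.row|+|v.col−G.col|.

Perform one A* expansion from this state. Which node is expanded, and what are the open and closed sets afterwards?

step 1: expand (3,5) (f=6, h=2) → closed; open now [(0,3) g=1 f=8, (0,4) g=2 f=8, (0,5) g=3 f=8, (1,6) g=3 f=8, (2,3) g=1 f=6, (2,4) g=2 f=6, (3,4) g=5 f=8, (3,6) g=5 f=8]

expanded=(3,5); open=[(0,3) g=1 f=8, (0,4) g=2 f=8, (0,5) g=3 f=8, (1,6) g=3 f=8, (2,3) g=1 f=6, (2,4) g=2 f=6, (3,4) g=5 f=8, (3,6) g=5 f=8]; closed=[(1,3), (1,4), (1,5), (2,5), (3,5)]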